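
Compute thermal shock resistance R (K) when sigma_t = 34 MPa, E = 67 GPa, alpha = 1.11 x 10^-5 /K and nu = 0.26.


Thermal shock resistance: R = sigma * (1 - nu) / (E * alpha)
  Numerator = 34 * (1 - 0.26) = 25.16
  Denominator = 67 * 1000 * (1.11 x 10^-5) = 0.7437
  R = 25.16 / 0.7437 = 33.8 K

33.8 K


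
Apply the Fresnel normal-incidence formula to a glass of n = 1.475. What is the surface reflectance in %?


Fresnel reflectance at normal incidence:
  R = ((n - 1)/(n + 1))^2
  (n - 1)/(n + 1) = (1.475 - 1)/(1.475 + 1) = 0.191919
  R = 0.191919^2 = 0.0368329
  R(%) = 0.0368329 * 100 = 3.683%

3.683%


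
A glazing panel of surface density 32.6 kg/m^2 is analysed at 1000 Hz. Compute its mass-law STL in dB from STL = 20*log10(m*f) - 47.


Mass law: STL = 20 * log10(m * f) - 47
  m * f = 32.6 * 1000 = 32600
  log10(32600) = 4.51322
  STL = 20 * 4.51322 - 47 = 90.2644 - 47 = 43.3 dB

43.3 dB


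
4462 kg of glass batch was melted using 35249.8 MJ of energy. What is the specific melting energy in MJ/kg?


Rearrange E = m * s for s:
  s = E / m
  s = 35249.8 / 4462 = 7.9 MJ/kg

7.9 MJ/kg


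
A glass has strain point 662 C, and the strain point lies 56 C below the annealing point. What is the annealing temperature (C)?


T_anneal = T_strain + gap:
  T_anneal = 662 + 56 = 718 C

718 C


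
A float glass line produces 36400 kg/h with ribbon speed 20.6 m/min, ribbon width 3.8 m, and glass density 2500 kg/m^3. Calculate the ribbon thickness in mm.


Ribbon cross-section from mass balance:
  Volume rate = throughput / density = 36400 / 2500 = 14.56 m^3/h
  thickness = volume rate / (speed * 60 * width), i.e.
  thickness = throughput / (60 * speed * width * density) * 1000
  thickness = 36400 / (60 * 20.6 * 3.8 * 2500) * 1000 = 3.1 mm

3.1 mm


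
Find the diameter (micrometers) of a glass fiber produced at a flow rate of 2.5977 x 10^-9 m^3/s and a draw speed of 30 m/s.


Cross-sectional area from continuity:
  A = Q / v = 2.5977 x 10^-9 / 30 = 8.659 x 10^-11 m^2
Diameter from circular cross-section:
  d = sqrt(4A / pi) * 10^6 (m -> um)
  d = sqrt(4 * 8.659 x 10^-11 / pi) * 10^6 = 10.5 um

10.5 um


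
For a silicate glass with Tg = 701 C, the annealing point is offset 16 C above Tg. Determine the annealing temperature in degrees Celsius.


The annealing temperature is Tg plus the offset:
  T_anneal = 701 + 16 = 717 C

717 C


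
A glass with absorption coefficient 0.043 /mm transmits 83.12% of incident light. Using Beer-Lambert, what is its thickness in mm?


Rearrange T = exp(-alpha * thickness):
  thickness = -ln(T) / alpha
  T = 83.12/100 = 0.8312
  ln(T) = -0.18488
  -ln(T) = 0.18488
  thickness = 0.18488 / 0.043 = 4.3 mm

4.3 mm


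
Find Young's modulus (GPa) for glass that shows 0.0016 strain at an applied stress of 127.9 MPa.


Young's modulus: E = stress / strain
  E = 127.9 MPa / 0.0016 = 79937.5 MPa
Convert to GPa: 79937.5 / 1000 = 79.94 GPa

79.94 GPa


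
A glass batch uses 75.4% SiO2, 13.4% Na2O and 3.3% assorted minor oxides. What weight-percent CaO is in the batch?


Pieces sum to 100%:
  CaO = 100 - (SiO2 + Na2O + others)
  CaO = 100 - (75.4 + 13.4 + 3.3) = 7.9%

7.9%


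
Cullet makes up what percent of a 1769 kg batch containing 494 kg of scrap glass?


Cullet ratio = (cullet mass / total batch mass) * 100
  Ratio = 494 / 1769 * 100 = 27.93%

27.93%


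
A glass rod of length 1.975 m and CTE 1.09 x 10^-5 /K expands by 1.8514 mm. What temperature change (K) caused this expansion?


Rearrange dL = alpha * L0 * dT for dT:
  dT = dL / (alpha * L0)
  dL (m) = 1.8514 / 1000 = 0.0018514
  dT = 0.0018514 / ((1.09 x 10^-5) * 1.975) = 86.0 K

86.0 K


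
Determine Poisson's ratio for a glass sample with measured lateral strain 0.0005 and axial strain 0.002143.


Poisson's ratio: nu = lateral strain / axial strain
  nu = 0.0005 / 0.002143 = 0.2333

0.2333


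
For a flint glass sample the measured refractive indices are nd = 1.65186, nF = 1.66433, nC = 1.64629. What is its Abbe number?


Abbe number formula: Vd = (nd - 1) / (nF - nC)
  nd - 1 = 1.65186 - 1 = 0.65186
  nF - nC = 1.66433 - 1.64629 = 0.01804
  Vd = 0.65186 / 0.01804 = 36.13

36.13


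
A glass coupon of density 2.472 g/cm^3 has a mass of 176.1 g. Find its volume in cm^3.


Rearrange rho = m / V:
  V = m / rho
  V = 176.1 / 2.472 = 71.238 cm^3

71.238 cm^3


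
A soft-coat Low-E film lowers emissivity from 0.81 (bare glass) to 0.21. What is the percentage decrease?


Percentage reduction = (1 - coated/uncoated) * 100
  Ratio = 0.21 / 0.81 = 0.2593
  Reduction = (1 - 0.2593) * 100 = 74.1%

74.1%


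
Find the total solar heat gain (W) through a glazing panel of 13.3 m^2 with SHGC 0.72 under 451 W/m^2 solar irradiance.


Solar heat gain: Q = Area * SHGC * Irradiance
  Q = 13.3 * 0.72 * 451 = 4318.8 W

4318.8 W


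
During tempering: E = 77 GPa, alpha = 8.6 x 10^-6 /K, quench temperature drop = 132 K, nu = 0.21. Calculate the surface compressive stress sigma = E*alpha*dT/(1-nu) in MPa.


Tempering stress: sigma = E * alpha * dT / (1 - nu)
  E (MPa) = 77 * 1000 = 77000
  Numerator = 77000 * (8.6 x 10^-6) * 132 = 87.4104
  Denominator = 1 - 0.21 = 0.79
  sigma = 87.4104 / 0.79 = 110.6 MPa

110.6 MPa


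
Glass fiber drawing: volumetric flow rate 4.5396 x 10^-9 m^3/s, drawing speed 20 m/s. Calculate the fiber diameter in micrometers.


Cross-sectional area from continuity:
  A = Q / v = 4.5396 x 10^-9 / 20 = 2.2698 x 10^-10 m^2
Diameter from circular cross-section:
  d = sqrt(4A / pi) * 10^6 (m -> um)
  d = sqrt(4 * 2.2698 x 10^-10 / pi) * 10^6 = 17.0 um

17.0 um


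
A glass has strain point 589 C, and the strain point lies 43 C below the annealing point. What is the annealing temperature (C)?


T_anneal = T_strain + gap:
  T_anneal = 589 + 43 = 632 C

632 C


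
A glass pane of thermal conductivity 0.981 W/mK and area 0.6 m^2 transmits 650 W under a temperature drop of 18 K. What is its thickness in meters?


Fourier's law: t = k * A * dT / Q
  t = 0.981 * 0.6 * 18 / 650
  t = 10.5948 / 650 = 0.0163 m

0.0163 m


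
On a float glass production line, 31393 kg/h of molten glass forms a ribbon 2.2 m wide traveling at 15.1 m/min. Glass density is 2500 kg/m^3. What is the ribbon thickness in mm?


Ribbon cross-section from mass balance:
  Volume rate = throughput / density = 31393 / 2500 = 12.5572 m^3/h
  thickness = volume rate / (speed * 60 * width), i.e.
  thickness = throughput / (60 * speed * width * density) * 1000
  thickness = 31393 / (60 * 15.1 * 2.2 * 2500) * 1000 = 6.3 mm

6.3 mm


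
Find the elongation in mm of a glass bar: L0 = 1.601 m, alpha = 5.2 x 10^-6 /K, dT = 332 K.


Thermal expansion formula: dL = alpha * L0 * dT
  dL = (5.2 x 10^-6) * 1.601 * 332 = 0.00276397 m
Convert to mm: 0.00276397 * 1000 = 2.764 mm

2.764 mm


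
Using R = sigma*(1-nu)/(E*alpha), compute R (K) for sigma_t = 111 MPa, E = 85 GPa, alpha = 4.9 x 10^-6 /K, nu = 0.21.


Thermal shock resistance: R = sigma * (1 - nu) / (E * alpha)
  Numerator = 111 * (1 - 0.21) = 87.69
  Denominator = 85 * 1000 * (4.9 x 10^-6) = 0.4165
  R = 87.69 / 0.4165 = 210.5 K

210.5 K


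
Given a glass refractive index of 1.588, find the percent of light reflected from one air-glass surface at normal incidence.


Fresnel reflectance at normal incidence:
  R = ((n - 1)/(n + 1))^2
  (n - 1)/(n + 1) = (1.588 - 1)/(1.588 + 1) = 0.227202
  R = 0.227202^2 = 0.0516207
  R(%) = 0.0516207 * 100 = 5.162%

5.162%


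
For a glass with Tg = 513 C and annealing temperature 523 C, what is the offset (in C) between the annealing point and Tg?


Offset = T_anneal - Tg:
  offset = 523 - 513 = 10 C

10 C


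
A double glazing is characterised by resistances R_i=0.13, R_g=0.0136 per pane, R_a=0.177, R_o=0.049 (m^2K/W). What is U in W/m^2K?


Total thermal resistance (series):
  R_total = R_in + R_glass + R_air + R_glass + R_out
  R_total = 0.13 + 0.0136 + 0.177 + 0.0136 + 0.049 = 0.3832 m^2K/W
U-value = 1 / R_total = 1 / 0.3832 = 2.61 W/m^2K

2.61 W/m^2K


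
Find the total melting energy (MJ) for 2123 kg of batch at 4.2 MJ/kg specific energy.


Total energy = mass * specific energy
  E = 2123 * 4.2 = 8916.6 MJ

8916.6 MJ


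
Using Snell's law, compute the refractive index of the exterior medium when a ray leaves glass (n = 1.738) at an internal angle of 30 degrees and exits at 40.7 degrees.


Apply Snell's law: n1 * sin(theta1) = n2 * sin(theta2)
  n2 = n1 * sin(theta1) / sin(theta2)
  sin(30) = 0.5
  sin(40.7) = 0.652098
  n2 = 1.738 * 0.5 / 0.652098 = 1.3326

1.3326


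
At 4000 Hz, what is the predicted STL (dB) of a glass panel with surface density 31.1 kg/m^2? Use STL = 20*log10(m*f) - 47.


Mass law: STL = 20 * log10(m * f) - 47
  m * f = 31.1 * 4000 = 124400
  log10(124400) = 5.09482
  STL = 20 * 5.09482 - 47 = 101.8964 - 47 = 54.9 dB

54.9 dB


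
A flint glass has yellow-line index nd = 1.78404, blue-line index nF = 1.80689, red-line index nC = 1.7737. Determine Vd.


Abbe number formula: Vd = (nd - 1) / (nF - nC)
  nd - 1 = 1.78404 - 1 = 0.78404
  nF - nC = 1.80689 - 1.7737 = 0.03319
  Vd = 0.78404 / 0.03319 = 23.62

23.62


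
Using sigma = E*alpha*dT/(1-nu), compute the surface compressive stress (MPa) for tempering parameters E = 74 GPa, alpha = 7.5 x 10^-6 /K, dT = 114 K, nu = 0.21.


Tempering stress: sigma = E * alpha * dT / (1 - nu)
  E (MPa) = 74 * 1000 = 74000
  Numerator = 74000 * (7.5 x 10^-6) * 114 = 63.27
  Denominator = 1 - 0.21 = 0.79
  sigma = 63.27 / 0.79 = 80.1 MPa

80.1 MPa


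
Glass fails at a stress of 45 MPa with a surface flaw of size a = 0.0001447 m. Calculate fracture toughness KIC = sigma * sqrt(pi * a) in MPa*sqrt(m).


Fracture toughness: KIC = sigma * sqrt(pi * a)
  pi * a = pi * 0.0001447 = 0.000454588
  sqrt(pi * a) = 0.021321
  KIC = 45 * 0.021321 = 0.959 MPa*sqrt(m)

0.959 MPa*sqrt(m)


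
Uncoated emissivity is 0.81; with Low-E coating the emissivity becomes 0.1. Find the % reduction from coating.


Percentage reduction = (1 - coated/uncoated) * 100
  Ratio = 0.1 / 0.81 = 0.1235
  Reduction = (1 - 0.1235) * 100 = 87.7%

87.7%


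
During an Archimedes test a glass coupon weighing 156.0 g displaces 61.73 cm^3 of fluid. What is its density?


Use the definition of density:
  rho = mass / volume
  rho = 156.0 / 61.73 = 2.527 g/cm^3

2.527 g/cm^3


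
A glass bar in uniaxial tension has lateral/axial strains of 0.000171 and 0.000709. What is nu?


Poisson's ratio: nu = lateral strain / axial strain
  nu = 0.000171 / 0.000709 = 0.2412

0.2412


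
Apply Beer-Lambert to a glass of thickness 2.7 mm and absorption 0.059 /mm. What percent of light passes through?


Beer-Lambert law: T = exp(-alpha * thickness)
  exponent = -0.059 * 2.7 = -0.1593
  T = exp(-0.1593) = 0.8527
  Percentage = 0.8527 * 100 = 85.27%

85.27%


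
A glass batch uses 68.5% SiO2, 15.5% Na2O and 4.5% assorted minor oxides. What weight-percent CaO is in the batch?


Pieces sum to 100%:
  CaO = 100 - (SiO2 + Na2O + others)
  CaO = 100 - (68.5 + 15.5 + 4.5) = 11.5%

11.5%


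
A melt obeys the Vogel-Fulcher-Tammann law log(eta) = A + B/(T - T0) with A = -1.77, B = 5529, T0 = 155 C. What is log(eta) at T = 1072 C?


VFT equation: log(eta) = A + B / (T - T0)
  T - T0 = 1072 - 155 = 917
  B / (T - T0) = 5529 / 917 = 6.029
  log(eta) = -1.77 + 6.029 = 4.259

4.259


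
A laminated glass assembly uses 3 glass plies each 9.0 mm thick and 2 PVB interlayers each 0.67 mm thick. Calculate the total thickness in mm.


Total thickness = glass contribution + PVB contribution
  Glass: 3 * 9.0 = 27.0 mm
  PVB: 2 * 0.67 = 1.34 mm
  Total = 27.0 + 1.34 = 28.34 mm

28.34 mm


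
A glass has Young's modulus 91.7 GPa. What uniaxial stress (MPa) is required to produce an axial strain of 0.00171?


Rearrange E = sigma / epsilon:
  sigma = E * epsilon
  E (MPa) = 91.7 * 1000 = 91700
  sigma = 91700 * 0.00171 = 156.81 MPa

156.81 MPa


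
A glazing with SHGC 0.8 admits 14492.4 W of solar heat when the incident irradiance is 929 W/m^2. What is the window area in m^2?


Rearrange Q = Area * SHGC * Irradiance:
  Area = Q / (SHGC * Irradiance)
  Area = 14492.4 / (0.8 * 929) = 19.5 m^2

19.5 m^2


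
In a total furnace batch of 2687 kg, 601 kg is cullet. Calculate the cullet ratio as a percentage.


Cullet ratio = (cullet mass / total batch mass) * 100
  Ratio = 601 / 2687 * 100 = 22.37%

22.37%


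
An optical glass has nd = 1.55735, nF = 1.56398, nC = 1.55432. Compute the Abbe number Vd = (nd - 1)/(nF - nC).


Abbe number formula: Vd = (nd - 1) / (nF - nC)
  nd - 1 = 1.55735 - 1 = 0.55735
  nF - nC = 1.56398 - 1.55432 = 0.00966
  Vd = 0.55735 / 0.00966 = 57.7

57.7


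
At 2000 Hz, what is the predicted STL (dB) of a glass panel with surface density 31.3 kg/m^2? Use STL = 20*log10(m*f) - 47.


Mass law: STL = 20 * log10(m * f) - 47
  m * f = 31.3 * 2000 = 62600
  log10(62600) = 4.79657
  STL = 20 * 4.79657 - 47 = 95.9314 - 47 = 48.9 dB

48.9 dB


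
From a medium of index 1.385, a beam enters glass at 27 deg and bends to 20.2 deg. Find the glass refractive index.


Apply Snell's law: n1 * sin(theta1) = n2 * sin(theta2)
  n2 = n1 * sin(theta1) / sin(theta2)
  sin(27) = 0.45399
  sin(20.2) = 0.345298
  n2 = 1.385 * 0.45399 / 0.345298 = 1.821

1.821


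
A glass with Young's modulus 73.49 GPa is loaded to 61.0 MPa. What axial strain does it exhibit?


Rearrange E = sigma / epsilon:
  epsilon = sigma / E
  E (MPa) = 73.49 * 1000 = 73490
  epsilon = 61.0 / 73490 = 0.00083

0.00083


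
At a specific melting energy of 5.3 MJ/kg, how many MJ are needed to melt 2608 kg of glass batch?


Total energy = mass * specific energy
  E = 2608 * 5.3 = 13822.4 MJ

13822.4 MJ


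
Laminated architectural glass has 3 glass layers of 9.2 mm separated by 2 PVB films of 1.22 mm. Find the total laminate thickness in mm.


Total thickness = glass contribution + PVB contribution
  Glass: 3 * 9.2 = 27.6 mm
  PVB: 2 * 1.22 = 2.44 mm
  Total = 27.6 + 2.44 = 30.04 mm

30.04 mm


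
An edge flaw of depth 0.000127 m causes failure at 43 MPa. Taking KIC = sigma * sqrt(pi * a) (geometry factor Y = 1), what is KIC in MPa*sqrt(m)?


Fracture toughness: KIC = sigma * sqrt(pi * a)
  pi * a = pi * 0.000127 = 0.000398982
  sqrt(pi * a) = 0.019975
  KIC = 43 * 0.019975 = 0.859 MPa*sqrt(m)

0.859 MPa*sqrt(m)


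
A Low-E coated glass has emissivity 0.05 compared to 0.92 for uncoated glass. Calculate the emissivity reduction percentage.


Percentage reduction = (1 - coated/uncoated) * 100
  Ratio = 0.05 / 0.92 = 0.0543
  Reduction = (1 - 0.0543) * 100 = 94.6%

94.6%


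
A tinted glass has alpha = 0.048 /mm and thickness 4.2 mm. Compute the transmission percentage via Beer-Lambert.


Beer-Lambert law: T = exp(-alpha * thickness)
  exponent = -0.048 * 4.2 = -0.2016
  T = exp(-0.2016) = 0.8174
  Percentage = 0.8174 * 100 = 81.74%

81.74%


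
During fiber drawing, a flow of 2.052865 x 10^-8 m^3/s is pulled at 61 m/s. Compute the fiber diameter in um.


Cross-sectional area from continuity:
  A = Q / v = 2.052865 x 10^-8 / 61 = 3.365352 x 10^-10 m^2
Diameter from circular cross-section:
  d = sqrt(4A / pi) * 10^6 (m -> um)
  d = sqrt(4 * 3.365352 x 10^-10 / pi) * 10^6 = 20.7 um

20.7 um


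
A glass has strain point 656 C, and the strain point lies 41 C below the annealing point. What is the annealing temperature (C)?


T_anneal = T_strain + gap:
  T_anneal = 656 + 41 = 697 C

697 C


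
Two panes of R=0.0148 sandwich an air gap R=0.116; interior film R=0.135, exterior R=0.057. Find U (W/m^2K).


Total thermal resistance (series):
  R_total = R_in + R_glass + R_air + R_glass + R_out
  R_total = 0.135 + 0.0148 + 0.116 + 0.0148 + 0.057 = 0.3376 m^2K/W
U-value = 1 / R_total = 1 / 0.3376 = 2.962 W/m^2K

2.962 W/m^2K


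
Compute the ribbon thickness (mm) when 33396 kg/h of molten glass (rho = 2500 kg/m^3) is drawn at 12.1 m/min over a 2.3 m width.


Ribbon cross-section from mass balance:
  Volume rate = throughput / density = 33396 / 2500 = 13.3584 m^3/h
  thickness = volume rate / (speed * 60 * width), i.e.
  thickness = throughput / (60 * speed * width * density) * 1000
  thickness = 33396 / (60 * 12.1 * 2.3 * 2500) * 1000 = 8.0 mm

8.0 mm


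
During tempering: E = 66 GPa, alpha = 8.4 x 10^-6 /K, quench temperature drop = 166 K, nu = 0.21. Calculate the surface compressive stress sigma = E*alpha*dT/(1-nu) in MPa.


Tempering stress: sigma = E * alpha * dT / (1 - nu)
  E (MPa) = 66 * 1000 = 66000
  Numerator = 66000 * (8.4 x 10^-6) * 166 = 92.0304
  Denominator = 1 - 0.21 = 0.79
  sigma = 92.0304 / 0.79 = 116.5 MPa

116.5 MPa


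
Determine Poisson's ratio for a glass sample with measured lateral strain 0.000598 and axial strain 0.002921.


Poisson's ratio: nu = lateral strain / axial strain
  nu = 0.000598 / 0.002921 = 0.2047

0.2047


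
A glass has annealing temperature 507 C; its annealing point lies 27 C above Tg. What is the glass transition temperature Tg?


Rearrange T_anneal = Tg + offset for Tg:
  Tg = T_anneal - offset = 507 - 27 = 480 C

480 C


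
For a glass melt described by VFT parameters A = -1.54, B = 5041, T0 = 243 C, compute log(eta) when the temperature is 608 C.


VFT equation: log(eta) = A + B / (T - T0)
  T - T0 = 608 - 243 = 365
  B / (T - T0) = 5041 / 365 = 13.811
  log(eta) = -1.54 + 13.811 = 12.271

12.271


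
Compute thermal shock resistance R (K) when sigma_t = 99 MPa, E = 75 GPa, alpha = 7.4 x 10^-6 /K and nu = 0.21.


Thermal shock resistance: R = sigma * (1 - nu) / (E * alpha)
  Numerator = 99 * (1 - 0.21) = 78.21
  Denominator = 75 * 1000 * (7.4 x 10^-6) = 0.555
  R = 78.21 / 0.555 = 140.9 K

140.9 K


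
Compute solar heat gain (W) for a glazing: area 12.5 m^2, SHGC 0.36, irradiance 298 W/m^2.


Solar heat gain: Q = Area * SHGC * Irradiance
  Q = 12.5 * 0.36 * 298 = 1341 W

1341 W


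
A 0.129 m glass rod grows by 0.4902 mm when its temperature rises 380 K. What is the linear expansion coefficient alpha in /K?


Rearrange dL = alpha * L0 * dT for alpha:
  alpha = dL / (L0 * dT)
  alpha = (0.4902 / 1000) / (0.129 * 380) = 0.00001 /K = 1 x 10^-5 /K

1 x 10^-5 /K


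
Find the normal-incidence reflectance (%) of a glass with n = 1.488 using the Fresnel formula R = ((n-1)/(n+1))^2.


Fresnel reflectance at normal incidence:
  R = ((n - 1)/(n + 1))^2
  (n - 1)/(n + 1) = (1.488 - 1)/(1.488 + 1) = 0.196141
  R = 0.196141^2 = 0.0384713
  R(%) = 0.0384713 * 100 = 3.847%

3.847%


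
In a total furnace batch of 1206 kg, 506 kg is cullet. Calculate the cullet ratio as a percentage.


Cullet ratio = (cullet mass / total batch mass) * 100
  Ratio = 506 / 1206 * 100 = 41.96%

41.96%


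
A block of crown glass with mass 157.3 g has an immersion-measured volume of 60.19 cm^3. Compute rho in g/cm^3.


Use the definition of density:
  rho = mass / volume
  rho = 157.3 / 60.19 = 2.613 g/cm^3

2.613 g/cm^3


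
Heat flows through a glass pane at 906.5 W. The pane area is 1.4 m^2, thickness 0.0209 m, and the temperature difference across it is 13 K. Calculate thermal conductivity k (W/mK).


Fourier's law rearranged: k = Q * t / (A * dT)
  Numerator = 906.5 * 0.0209 = 18.94585
  Denominator = 1.4 * 13 = 18.2
  k = 18.94585 / 18.2 = 1.041 W/mK

1.041 W/mK


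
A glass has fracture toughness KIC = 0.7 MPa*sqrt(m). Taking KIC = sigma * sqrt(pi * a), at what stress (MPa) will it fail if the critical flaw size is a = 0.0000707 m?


Rearrange KIC = sigma * sqrt(pi * a):
  sigma = KIC / sqrt(pi * a)
  sqrt(pi * 0.0000707) = 0.014903
  sigma = 0.7 / 0.014903 = 46.97 MPa

46.97 MPa


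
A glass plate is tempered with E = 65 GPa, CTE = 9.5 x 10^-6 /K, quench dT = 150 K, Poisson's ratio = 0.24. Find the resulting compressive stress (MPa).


Tempering stress: sigma = E * alpha * dT / (1 - nu)
  E (MPa) = 65 * 1000 = 65000
  Numerator = 65000 * (9.5 x 10^-6) * 150 = 92.625
  Denominator = 1 - 0.24 = 0.76
  sigma = 92.625 / 0.76 = 121.9 MPa

121.9 MPa


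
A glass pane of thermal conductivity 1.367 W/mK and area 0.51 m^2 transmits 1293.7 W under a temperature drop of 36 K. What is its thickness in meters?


Fourier's law: t = k * A * dT / Q
  t = 1.367 * 0.51 * 36 / 1293.7
  t = 25.09812 / 1293.7 = 0.0194 m

0.0194 m


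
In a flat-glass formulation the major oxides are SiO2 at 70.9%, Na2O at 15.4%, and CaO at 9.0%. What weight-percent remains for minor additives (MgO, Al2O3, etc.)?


Sum the three major oxides:
  SiO2 + Na2O + CaO = 70.9 + 15.4 + 9.0 = 95.3%
Subtract from 100%:
  Others = 100 - 95.3 = 4.7%

4.7%


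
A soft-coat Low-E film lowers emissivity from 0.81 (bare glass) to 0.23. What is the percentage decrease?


Percentage reduction = (1 - coated/uncoated) * 100
  Ratio = 0.23 / 0.81 = 0.284
  Reduction = (1 - 0.284) * 100 = 71.6%

71.6%


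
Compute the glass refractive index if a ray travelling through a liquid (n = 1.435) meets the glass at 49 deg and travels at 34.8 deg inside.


Apply Snell's law: n1 * sin(theta1) = n2 * sin(theta2)
  n2 = n1 * sin(theta1) / sin(theta2)
  sin(49) = 0.75471
  sin(34.8) = 0.570714
  n2 = 1.435 * 0.75471 / 0.570714 = 1.8976

1.8976


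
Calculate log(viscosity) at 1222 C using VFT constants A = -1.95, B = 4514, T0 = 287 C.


VFT equation: log(eta) = A + B / (T - T0)
  T - T0 = 1222 - 287 = 935
  B / (T - T0) = 4514 / 935 = 4.828
  log(eta) = -1.95 + 4.828 = 2.878

2.878


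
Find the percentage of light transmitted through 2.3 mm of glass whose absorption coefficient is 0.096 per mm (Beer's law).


Beer-Lambert law: T = exp(-alpha * thickness)
  exponent = -0.096 * 2.3 = -0.2208
  T = exp(-0.2208) = 0.8019
  Percentage = 0.8019 * 100 = 80.19%

80.19%


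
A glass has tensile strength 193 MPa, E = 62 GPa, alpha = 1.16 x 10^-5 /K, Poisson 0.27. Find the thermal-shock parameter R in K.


Thermal shock resistance: R = sigma * (1 - nu) / (E * alpha)
  Numerator = 193 * (1 - 0.27) = 140.89
  Denominator = 62 * 1000 * (1.16 x 10^-5) = 0.7192
  R = 140.89 / 0.7192 = 195.9 K

195.9 K


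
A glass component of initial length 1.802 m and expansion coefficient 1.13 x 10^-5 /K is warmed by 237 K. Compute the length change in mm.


Thermal expansion formula: dL = alpha * L0 * dT
  dL = (1.13 x 10^-5) * 1.802 * 237 = 0.00482594 m
Convert to mm: 0.00482594 * 1000 = 4.8259 mm

4.8259 mm


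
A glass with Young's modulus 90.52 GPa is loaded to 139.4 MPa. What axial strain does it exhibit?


Rearrange E = sigma / epsilon:
  epsilon = sigma / E
  E (MPa) = 90.52 * 1000 = 90520
  epsilon = 139.4 / 90520 = 0.00154

0.00154


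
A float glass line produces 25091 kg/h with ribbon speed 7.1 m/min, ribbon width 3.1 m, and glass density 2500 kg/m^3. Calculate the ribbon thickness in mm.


Ribbon cross-section from mass balance:
  Volume rate = throughput / density = 25091 / 2500 = 10.0364 m^3/h
  thickness = volume rate / (speed * 60 * width), i.e.
  thickness = throughput / (60 * speed * width * density) * 1000
  thickness = 25091 / (60 * 7.1 * 3.1 * 2500) * 1000 = 7.6 mm

7.6 mm


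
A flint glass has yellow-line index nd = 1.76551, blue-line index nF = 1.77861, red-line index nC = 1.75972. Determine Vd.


Abbe number formula: Vd = (nd - 1) / (nF - nC)
  nd - 1 = 1.76551 - 1 = 0.76551
  nF - nC = 1.77861 - 1.75972 = 0.01889
  Vd = 0.76551 / 0.01889 = 40.52

40.52


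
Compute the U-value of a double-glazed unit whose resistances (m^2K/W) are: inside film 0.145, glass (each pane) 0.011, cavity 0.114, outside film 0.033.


Total thermal resistance (series):
  R_total = R_in + R_glass + R_air + R_glass + R_out
  R_total = 0.145 + 0.011 + 0.114 + 0.011 + 0.033 = 0.314 m^2K/W
U-value = 1 / R_total = 1 / 0.314 = 3.185 W/m^2K

3.185 W/m^2K


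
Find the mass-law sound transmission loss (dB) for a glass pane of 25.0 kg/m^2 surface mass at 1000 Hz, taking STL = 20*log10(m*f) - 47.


Mass law: STL = 20 * log10(m * f) - 47
  m * f = 25.0 * 1000 = 25000
  log10(25000) = 4.39794
  STL = 20 * 4.39794 - 47 = 87.9588 - 47 = 41.0 dB

41.0 dB


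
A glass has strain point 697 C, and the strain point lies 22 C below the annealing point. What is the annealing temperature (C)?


T_anneal = T_strain + gap:
  T_anneal = 697 + 22 = 719 C

719 C


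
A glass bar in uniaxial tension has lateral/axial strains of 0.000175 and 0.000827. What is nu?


Poisson's ratio: nu = lateral strain / axial strain
  nu = 0.000175 / 0.000827 = 0.2116

0.2116


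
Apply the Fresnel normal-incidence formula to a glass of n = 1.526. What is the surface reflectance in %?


Fresnel reflectance at normal incidence:
  R = ((n - 1)/(n + 1))^2
  (n - 1)/(n + 1) = (1.526 - 1)/(1.526 + 1) = 0.208234
  R = 0.208234^2 = 0.0433614
  R(%) = 0.0433614 * 100 = 4.336%

4.336%


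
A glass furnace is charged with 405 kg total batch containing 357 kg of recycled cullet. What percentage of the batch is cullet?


Cullet ratio = (cullet mass / total batch mass) * 100
  Ratio = 357 / 405 * 100 = 88.15%

88.15%


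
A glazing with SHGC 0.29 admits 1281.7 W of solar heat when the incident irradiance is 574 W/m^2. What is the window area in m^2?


Rearrange Q = Area * SHGC * Irradiance:
  Area = Q / (SHGC * Irradiance)
  Area = 1281.7 / (0.29 * 574) = 7.7 m^2

7.7 m^2


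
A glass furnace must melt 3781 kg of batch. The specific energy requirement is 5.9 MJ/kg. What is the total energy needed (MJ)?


Total energy = mass * specific energy
  E = 3781 * 5.9 = 22307.9 MJ

22307.9 MJ


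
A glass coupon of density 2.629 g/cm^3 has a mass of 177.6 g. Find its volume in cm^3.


Rearrange rho = m / V:
  V = m / rho
  V = 177.6 / 2.629 = 67.554 cm^3

67.554 cm^3


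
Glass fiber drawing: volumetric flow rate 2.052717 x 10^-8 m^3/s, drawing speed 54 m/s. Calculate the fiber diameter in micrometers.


Cross-sectional area from continuity:
  A = Q / v = 2.052717 x 10^-8 / 54 = 3.801328 x 10^-10 m^2
Diameter from circular cross-section:
  d = sqrt(4A / pi) * 10^6 (m -> um)
  d = sqrt(4 * 3.801328 x 10^-10 / pi) * 10^6 = 22.0 um

22.0 um


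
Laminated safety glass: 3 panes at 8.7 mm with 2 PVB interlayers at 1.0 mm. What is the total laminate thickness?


Total thickness = glass contribution + PVB contribution
  Glass: 3 * 8.7 = 26.1 mm
  PVB: 2 * 1.0 = 2.0 mm
  Total = 26.1 + 2.0 = 28.1 mm

28.1 mm


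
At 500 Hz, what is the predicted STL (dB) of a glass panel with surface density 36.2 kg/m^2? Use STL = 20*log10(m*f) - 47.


Mass law: STL = 20 * log10(m * f) - 47
  m * f = 36.2 * 500 = 18100
  log10(18100) = 4.25768
  STL = 20 * 4.25768 - 47 = 85.1536 - 47 = 38.2 dB

38.2 dB


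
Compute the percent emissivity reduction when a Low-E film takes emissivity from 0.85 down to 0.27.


Percentage reduction = (1 - coated/uncoated) * 100
  Ratio = 0.27 / 0.85 = 0.3176
  Reduction = (1 - 0.3176) * 100 = 68.2%

68.2%


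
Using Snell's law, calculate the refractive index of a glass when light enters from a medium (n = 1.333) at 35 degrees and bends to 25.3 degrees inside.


Apply Snell's law: n1 * sin(theta1) = n2 * sin(theta2)
  n2 = n1 * sin(theta1) / sin(theta2)
  sin(35) = 0.573576
  sin(25.3) = 0.427358
  n2 = 1.333 * 0.573576 / 0.427358 = 1.7891

1.7891


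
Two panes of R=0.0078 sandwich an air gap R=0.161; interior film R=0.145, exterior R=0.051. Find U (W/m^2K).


Total thermal resistance (series):
  R_total = R_in + R_glass + R_air + R_glass + R_out
  R_total = 0.145 + 0.0078 + 0.161 + 0.0078 + 0.051 = 0.3726 m^2K/W
U-value = 1 / R_total = 1 / 0.3726 = 2.684 W/m^2K

2.684 W/m^2K


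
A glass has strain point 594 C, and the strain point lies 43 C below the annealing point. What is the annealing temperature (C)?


T_anneal = T_strain + gap:
  T_anneal = 594 + 43 = 637 C

637 C


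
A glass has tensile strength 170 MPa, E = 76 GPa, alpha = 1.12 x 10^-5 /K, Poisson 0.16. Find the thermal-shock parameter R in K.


Thermal shock resistance: R = sigma * (1 - nu) / (E * alpha)
  Numerator = 170 * (1 - 0.16) = 142.8
  Denominator = 76 * 1000 * (1.12 x 10^-5) = 0.8512
  R = 142.8 / 0.8512 = 167.8 K

167.8 K


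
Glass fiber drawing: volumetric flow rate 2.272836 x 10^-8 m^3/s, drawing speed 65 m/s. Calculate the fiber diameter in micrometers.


Cross-sectional area from continuity:
  A = Q / v = 2.272836 x 10^-8 / 65 = 3.496671 x 10^-10 m^2
Diameter from circular cross-section:
  d = sqrt(4A / pi) * 10^6 (m -> um)
  d = sqrt(4 * 3.496671 x 10^-10 / pi) * 10^6 = 21.1 um

21.1 um


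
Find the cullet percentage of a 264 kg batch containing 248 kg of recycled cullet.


Cullet ratio = (cullet mass / total batch mass) * 100
  Ratio = 248 / 264 * 100 = 93.94%

93.94%


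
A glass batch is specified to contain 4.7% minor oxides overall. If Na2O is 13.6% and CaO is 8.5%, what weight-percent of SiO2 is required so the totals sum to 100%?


Known pieces sum to 100%:
  SiO2 = 100 - (others + Na2O + CaO)
  SiO2 = 100 - (4.7 + 13.6 + 8.5) = 73.2%

73.2%


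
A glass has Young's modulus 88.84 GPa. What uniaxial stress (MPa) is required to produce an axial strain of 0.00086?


Rearrange E = sigma / epsilon:
  sigma = E * epsilon
  E (MPa) = 88.84 * 1000 = 88840
  sigma = 88840 * 0.00086 = 76.4 MPa

76.4 MPa


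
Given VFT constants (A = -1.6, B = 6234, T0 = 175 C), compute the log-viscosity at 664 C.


VFT equation: log(eta) = A + B / (T - T0)
  T - T0 = 664 - 175 = 489
  B / (T - T0) = 6234 / 489 = 12.748
  log(eta) = -1.6 + 12.748 = 11.148

11.148


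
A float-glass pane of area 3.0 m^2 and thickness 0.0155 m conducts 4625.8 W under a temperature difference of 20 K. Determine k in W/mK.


Fourier's law rearranged: k = Q * t / (A * dT)
  Numerator = 4625.8 * 0.0155 = 71.6999
  Denominator = 3.0 * 20 = 60.0
  k = 71.6999 / 60.0 = 1.195 W/mK

1.195 W/mK


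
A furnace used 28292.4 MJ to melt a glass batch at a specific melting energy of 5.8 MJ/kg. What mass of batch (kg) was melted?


Rearrange E = m * s for m:
  m = E / s
  m = 28292.4 / 5.8 = 4878.0 kg

4878.0 kg


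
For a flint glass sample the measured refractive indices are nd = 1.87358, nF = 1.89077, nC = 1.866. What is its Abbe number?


Abbe number formula: Vd = (nd - 1) / (nF - nC)
  nd - 1 = 1.87358 - 1 = 0.87358
  nF - nC = 1.89077 - 1.866 = 0.02477
  Vd = 0.87358 / 0.02477 = 35.27

35.27


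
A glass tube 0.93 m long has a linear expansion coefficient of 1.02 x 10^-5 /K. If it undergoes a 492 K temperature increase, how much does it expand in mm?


Thermal expansion formula: dL = alpha * L0 * dT
  dL = (1.02 x 10^-5) * 0.93 * 492 = 0.00466711 m
Convert to mm: 0.00466711 * 1000 = 4.6671 mm

4.6671 mm


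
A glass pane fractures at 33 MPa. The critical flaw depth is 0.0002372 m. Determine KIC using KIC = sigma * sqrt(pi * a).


Fracture toughness: KIC = sigma * sqrt(pi * a)
  pi * a = pi * 0.0002372 = 0.000745186
  sqrt(pi * a) = 0.027298
  KIC = 33 * 0.027298 = 0.901 MPa*sqrt(m)

0.901 MPa*sqrt(m)


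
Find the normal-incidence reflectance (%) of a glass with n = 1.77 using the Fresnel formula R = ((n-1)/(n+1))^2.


Fresnel reflectance at normal incidence:
  R = ((n - 1)/(n + 1))^2
  (n - 1)/(n + 1) = (1.77 - 1)/(1.77 + 1) = 0.277978
  R = 0.277978^2 = 0.0772718
  R(%) = 0.0772718 * 100 = 7.727%

7.727%


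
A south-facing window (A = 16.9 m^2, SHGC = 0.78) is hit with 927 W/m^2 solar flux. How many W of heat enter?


Solar heat gain: Q = Area * SHGC * Irradiance
  Q = 16.9 * 0.78 * 927 = 12219.7 W

12219.7 W


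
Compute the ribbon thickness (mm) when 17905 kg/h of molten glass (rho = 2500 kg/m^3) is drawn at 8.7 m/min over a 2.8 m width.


Ribbon cross-section from mass balance:
  Volume rate = throughput / density = 17905 / 2500 = 7.162 m^3/h
  thickness = volume rate / (speed * 60 * width), i.e.
  thickness = throughput / (60 * speed * width * density) * 1000
  thickness = 17905 / (60 * 8.7 * 2.8 * 2500) * 1000 = 4.9 mm

4.9 mm


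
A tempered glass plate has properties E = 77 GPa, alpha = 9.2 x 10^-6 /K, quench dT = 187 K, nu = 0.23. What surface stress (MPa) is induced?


Tempering stress: sigma = E * alpha * dT / (1 - nu)
  E (MPa) = 77 * 1000 = 77000
  Numerator = 77000 * (9.2 x 10^-6) * 187 = 132.4708
  Denominator = 1 - 0.23 = 0.77
  sigma = 132.4708 / 0.77 = 172.0 MPa

172.0 MPa


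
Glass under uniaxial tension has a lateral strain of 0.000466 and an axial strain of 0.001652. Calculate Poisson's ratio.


Poisson's ratio: nu = lateral strain / axial strain
  nu = 0.000466 / 0.001652 = 0.2821

0.2821


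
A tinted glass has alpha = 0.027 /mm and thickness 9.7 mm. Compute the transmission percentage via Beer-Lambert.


Beer-Lambert law: T = exp(-alpha * thickness)
  exponent = -0.027 * 9.7 = -0.2619
  T = exp(-0.2619) = 0.7696
  Percentage = 0.7696 * 100 = 76.96%

76.96%


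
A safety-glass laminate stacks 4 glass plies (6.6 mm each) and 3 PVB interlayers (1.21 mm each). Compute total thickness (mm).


Total thickness = glass contribution + PVB contribution
  Glass: 4 * 6.6 = 26.4 mm
  PVB: 3 * 1.21 = 3.63 mm
  Total = 26.4 + 3.63 = 30.03 mm

30.03 mm


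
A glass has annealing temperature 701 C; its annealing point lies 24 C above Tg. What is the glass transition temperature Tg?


Rearrange T_anneal = Tg + offset for Tg:
  Tg = T_anneal - offset = 701 - 24 = 677 C

677 C


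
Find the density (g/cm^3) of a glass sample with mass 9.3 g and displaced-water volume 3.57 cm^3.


Use the definition of density:
  rho = mass / volume
  rho = 9.3 / 3.57 = 2.605 g/cm^3

2.605 g/cm^3


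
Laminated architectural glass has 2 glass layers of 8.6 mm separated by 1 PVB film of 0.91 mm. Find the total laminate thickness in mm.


Total thickness = glass contribution + PVB contribution
  Glass: 2 * 8.6 = 17.2 mm
  PVB: 1 * 0.91 = 0.91 mm
  Total = 17.2 + 0.91 = 18.11 mm

18.11 mm


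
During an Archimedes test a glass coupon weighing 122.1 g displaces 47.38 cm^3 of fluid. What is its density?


Use the definition of density:
  rho = mass / volume
  rho = 122.1 / 47.38 = 2.577 g/cm^3

2.577 g/cm^3


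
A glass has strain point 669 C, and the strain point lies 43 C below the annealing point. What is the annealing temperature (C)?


T_anneal = T_strain + gap:
  T_anneal = 669 + 43 = 712 C

712 C


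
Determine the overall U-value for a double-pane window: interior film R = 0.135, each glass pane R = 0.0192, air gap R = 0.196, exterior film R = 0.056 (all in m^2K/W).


Total thermal resistance (series):
  R_total = R_in + R_glass + R_air + R_glass + R_out
  R_total = 0.135 + 0.0192 + 0.196 + 0.0192 + 0.056 = 0.4254 m^2K/W
U-value = 1 / R_total = 1 / 0.4254 = 2.351 W/m^2K

2.351 W/m^2K


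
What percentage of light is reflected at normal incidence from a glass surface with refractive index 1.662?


Fresnel reflectance at normal incidence:
  R = ((n - 1)/(n + 1))^2
  (n - 1)/(n + 1) = (1.662 - 1)/(1.662 + 1) = 0.248685
  R = 0.248685^2 = 0.0618442
  R(%) = 0.0618442 * 100 = 6.184%

6.184%


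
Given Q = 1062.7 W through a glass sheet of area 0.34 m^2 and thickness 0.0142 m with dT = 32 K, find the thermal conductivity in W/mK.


Fourier's law rearranged: k = Q * t / (A * dT)
  Numerator = 1062.7 * 0.0142 = 15.09034
  Denominator = 0.34 * 32 = 10.88
  k = 15.09034 / 10.88 = 1.387 W/mK

1.387 W/mK


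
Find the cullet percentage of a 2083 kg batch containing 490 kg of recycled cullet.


Cullet ratio = (cullet mass / total batch mass) * 100
  Ratio = 490 / 2083 * 100 = 23.52%

23.52%


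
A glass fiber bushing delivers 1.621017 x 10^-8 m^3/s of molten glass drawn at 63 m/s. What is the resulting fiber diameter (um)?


Cross-sectional area from continuity:
  A = Q / v = 1.621017 x 10^-8 / 63 = 2.573043 x 10^-10 m^2
Diameter from circular cross-section:
  d = sqrt(4A / pi) * 10^6 (m -> um)
  d = sqrt(4 * 2.573043 x 10^-10 / pi) * 10^6 = 18.1 um

18.1 um


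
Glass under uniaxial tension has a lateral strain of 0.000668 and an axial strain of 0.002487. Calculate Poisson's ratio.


Poisson's ratio: nu = lateral strain / axial strain
  nu = 0.000668 / 0.002487 = 0.2686

0.2686


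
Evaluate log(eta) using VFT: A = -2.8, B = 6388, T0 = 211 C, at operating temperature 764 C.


VFT equation: log(eta) = A + B / (T - T0)
  T - T0 = 764 - 211 = 553
  B / (T - T0) = 6388 / 553 = 11.552
  log(eta) = -2.8 + 11.552 = 8.752

8.752


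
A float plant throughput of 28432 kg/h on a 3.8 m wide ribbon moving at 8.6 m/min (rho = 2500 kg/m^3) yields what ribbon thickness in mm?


Ribbon cross-section from mass balance:
  Volume rate = throughput / density = 28432 / 2500 = 11.3728 m^3/h
  thickness = volume rate / (speed * 60 * width), i.e.
  thickness = throughput / (60 * speed * width * density) * 1000
  thickness = 28432 / (60 * 8.6 * 3.8 * 2500) * 1000 = 5.8 mm

5.8 mm


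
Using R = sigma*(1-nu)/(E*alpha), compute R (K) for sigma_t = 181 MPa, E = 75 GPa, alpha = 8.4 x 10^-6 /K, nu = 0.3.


Thermal shock resistance: R = sigma * (1 - nu) / (E * alpha)
  Numerator = 181 * (1 - 0.3) = 126.7
  Denominator = 75 * 1000 * (8.4 x 10^-6) = 0.63
  R = 126.7 / 0.63 = 201.1 K

201.1 K


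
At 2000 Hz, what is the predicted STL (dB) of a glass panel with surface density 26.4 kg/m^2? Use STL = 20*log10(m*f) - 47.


Mass law: STL = 20 * log10(m * f) - 47
  m * f = 26.4 * 2000 = 52800
  log10(52800) = 4.72263
  STL = 20 * 4.72263 - 47 = 94.4526 - 47 = 47.5 dB

47.5 dB


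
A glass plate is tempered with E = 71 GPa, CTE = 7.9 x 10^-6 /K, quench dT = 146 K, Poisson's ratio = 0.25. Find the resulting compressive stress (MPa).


Tempering stress: sigma = E * alpha * dT / (1 - nu)
  E (MPa) = 71 * 1000 = 71000
  Numerator = 71000 * (7.9 x 10^-6) * 146 = 81.8914
  Denominator = 1 - 0.25 = 0.75
  sigma = 81.8914 / 0.75 = 109.2 MPa

109.2 MPa


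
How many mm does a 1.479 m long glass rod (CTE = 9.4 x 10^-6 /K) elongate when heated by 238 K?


Thermal expansion formula: dL = alpha * L0 * dT
  dL = (9.4 x 10^-6) * 1.479 * 238 = 0.00330882 m
Convert to mm: 0.00330882 * 1000 = 3.3088 mm

3.3088 mm


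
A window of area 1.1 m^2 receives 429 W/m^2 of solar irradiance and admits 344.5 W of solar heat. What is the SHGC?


Rearrange Q = Area * SHGC * Irradiance:
  SHGC = Q / (Area * Irradiance)
  SHGC = 344.5 / (1.1 * 429) = 0.73

0.73


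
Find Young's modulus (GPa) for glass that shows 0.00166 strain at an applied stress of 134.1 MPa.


Young's modulus: E = stress / strain
  E = 134.1 MPa / 0.00166 = 80783.13 MPa
Convert to GPa: 80783.13 / 1000 = 80.78 GPa

80.78 GPa


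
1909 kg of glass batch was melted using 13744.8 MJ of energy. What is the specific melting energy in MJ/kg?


Rearrange E = m * s for s:
  s = E / m
  s = 13744.8 / 1909 = 7.2 MJ/kg

7.2 MJ/kg


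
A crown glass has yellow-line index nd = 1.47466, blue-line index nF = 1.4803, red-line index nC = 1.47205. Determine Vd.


Abbe number formula: Vd = (nd - 1) / (nF - nC)
  nd - 1 = 1.47466 - 1 = 0.47466
  nF - nC = 1.4803 - 1.47205 = 0.00825
  Vd = 0.47466 / 0.00825 = 57.53

57.53


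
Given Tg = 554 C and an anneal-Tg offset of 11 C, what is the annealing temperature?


The annealing temperature is Tg plus the offset:
  T_anneal = 554 + 11 = 565 C

565 C


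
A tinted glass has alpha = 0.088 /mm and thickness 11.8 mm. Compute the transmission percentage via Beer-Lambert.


Beer-Lambert law: T = exp(-alpha * thickness)
  exponent = -0.088 * 11.8 = -1.0384
  T = exp(-1.0384) = 0.354
  Percentage = 0.354 * 100 = 35.4%

35.4%


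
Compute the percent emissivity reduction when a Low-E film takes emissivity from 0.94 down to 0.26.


Percentage reduction = (1 - coated/uncoated) * 100
  Ratio = 0.26 / 0.94 = 0.2766
  Reduction = (1 - 0.2766) * 100 = 72.3%

72.3%


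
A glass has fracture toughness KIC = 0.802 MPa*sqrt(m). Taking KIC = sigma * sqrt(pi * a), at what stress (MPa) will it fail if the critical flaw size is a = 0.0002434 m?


Rearrange KIC = sigma * sqrt(pi * a):
  sigma = KIC / sqrt(pi * a)
  sqrt(pi * 0.0002434) = 0.027653
  sigma = 0.802 / 0.027653 = 29.0 MPa

29.0 MPa
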